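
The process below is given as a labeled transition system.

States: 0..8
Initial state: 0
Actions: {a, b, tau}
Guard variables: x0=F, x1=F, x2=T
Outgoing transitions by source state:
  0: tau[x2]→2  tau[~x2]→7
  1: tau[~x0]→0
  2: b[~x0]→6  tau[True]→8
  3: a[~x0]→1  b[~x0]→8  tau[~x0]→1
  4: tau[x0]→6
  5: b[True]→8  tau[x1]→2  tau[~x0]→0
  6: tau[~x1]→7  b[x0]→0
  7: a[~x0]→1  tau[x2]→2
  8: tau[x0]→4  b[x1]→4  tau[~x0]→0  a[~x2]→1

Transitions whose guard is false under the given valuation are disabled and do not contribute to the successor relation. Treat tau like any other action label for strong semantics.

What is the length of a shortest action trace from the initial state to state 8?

Answer: 2

Working:
BFS to 8:
  Layer 0: {0}
  Layer 1: {2}
  Layer 2: {6,8}
first hit 8 at d=2 via tau·tau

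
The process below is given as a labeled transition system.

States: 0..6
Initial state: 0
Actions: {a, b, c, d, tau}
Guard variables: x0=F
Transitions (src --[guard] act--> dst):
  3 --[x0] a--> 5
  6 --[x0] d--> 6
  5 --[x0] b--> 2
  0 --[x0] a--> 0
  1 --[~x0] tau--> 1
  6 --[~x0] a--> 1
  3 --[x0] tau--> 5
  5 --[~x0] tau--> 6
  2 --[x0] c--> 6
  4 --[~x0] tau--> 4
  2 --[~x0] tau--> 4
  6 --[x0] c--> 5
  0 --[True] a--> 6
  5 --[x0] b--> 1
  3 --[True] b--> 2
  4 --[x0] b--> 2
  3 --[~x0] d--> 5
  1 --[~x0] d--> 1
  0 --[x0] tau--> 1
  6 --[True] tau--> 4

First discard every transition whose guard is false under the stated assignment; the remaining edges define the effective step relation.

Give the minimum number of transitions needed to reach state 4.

Answer: 2

Working:
Layered search for 4:
  depth 0: {0}
  depth 1: {6}
  depth 2: {1,4}
depth(4)=2, e.g. a·tau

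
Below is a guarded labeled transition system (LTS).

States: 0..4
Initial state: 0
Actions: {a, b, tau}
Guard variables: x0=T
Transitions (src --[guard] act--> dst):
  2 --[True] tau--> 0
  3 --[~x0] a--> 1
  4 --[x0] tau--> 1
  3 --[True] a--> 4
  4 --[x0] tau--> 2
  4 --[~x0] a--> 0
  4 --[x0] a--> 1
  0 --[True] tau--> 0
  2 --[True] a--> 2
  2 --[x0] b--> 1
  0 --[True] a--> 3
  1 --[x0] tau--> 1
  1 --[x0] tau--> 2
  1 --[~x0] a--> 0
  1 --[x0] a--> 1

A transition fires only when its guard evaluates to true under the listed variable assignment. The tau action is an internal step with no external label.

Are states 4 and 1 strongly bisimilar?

Bisimulation quotient by refinement:
  P[0] = {{0,1,2,3,4}}
  P[1] = {{0,1,4},{2},{3}}
  P[2] = {{0},{1,4},{2},{3}}
4 equivalence class(es) (converged in 3)
[4]={1,4}  [1]={1,4}

Answer: BISIMILAR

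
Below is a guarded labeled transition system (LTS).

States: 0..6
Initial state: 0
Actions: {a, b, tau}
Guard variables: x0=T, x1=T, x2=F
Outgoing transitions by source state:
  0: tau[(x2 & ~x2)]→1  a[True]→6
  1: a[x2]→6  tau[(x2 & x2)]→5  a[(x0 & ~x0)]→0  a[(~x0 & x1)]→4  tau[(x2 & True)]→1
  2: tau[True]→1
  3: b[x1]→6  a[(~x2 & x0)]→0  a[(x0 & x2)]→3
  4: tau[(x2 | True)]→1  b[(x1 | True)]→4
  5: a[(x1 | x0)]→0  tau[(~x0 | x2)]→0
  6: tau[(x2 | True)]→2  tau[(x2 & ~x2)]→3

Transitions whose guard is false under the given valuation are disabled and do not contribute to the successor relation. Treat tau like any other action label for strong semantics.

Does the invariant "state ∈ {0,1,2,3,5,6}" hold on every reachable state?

Inv-set: {0,1,2,3,5,6}
R = {0,1,2,6}
  0: ok
  1: ok
  2: ok
  6: ok

Answer: INVARIANT HOLDS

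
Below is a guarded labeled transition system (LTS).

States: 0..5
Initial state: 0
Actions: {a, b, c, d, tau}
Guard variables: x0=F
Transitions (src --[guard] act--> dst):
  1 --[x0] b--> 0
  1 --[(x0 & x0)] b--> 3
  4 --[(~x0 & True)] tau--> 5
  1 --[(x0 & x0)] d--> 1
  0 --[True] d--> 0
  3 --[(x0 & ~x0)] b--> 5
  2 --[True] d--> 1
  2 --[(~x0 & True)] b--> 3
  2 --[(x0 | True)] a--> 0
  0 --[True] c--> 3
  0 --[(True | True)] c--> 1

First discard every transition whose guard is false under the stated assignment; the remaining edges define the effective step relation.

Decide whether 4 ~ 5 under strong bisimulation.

Refine partition for ~:
  P[0] = {{0,1,2,3,4,5}}
  P[1] = {{0},{1,3,5},{2},{4}}
4 equivalence class(es) (converged in 2)
class of 4: {4}; class of 5: {1,3,5}

Answer: NOT BISIMILAR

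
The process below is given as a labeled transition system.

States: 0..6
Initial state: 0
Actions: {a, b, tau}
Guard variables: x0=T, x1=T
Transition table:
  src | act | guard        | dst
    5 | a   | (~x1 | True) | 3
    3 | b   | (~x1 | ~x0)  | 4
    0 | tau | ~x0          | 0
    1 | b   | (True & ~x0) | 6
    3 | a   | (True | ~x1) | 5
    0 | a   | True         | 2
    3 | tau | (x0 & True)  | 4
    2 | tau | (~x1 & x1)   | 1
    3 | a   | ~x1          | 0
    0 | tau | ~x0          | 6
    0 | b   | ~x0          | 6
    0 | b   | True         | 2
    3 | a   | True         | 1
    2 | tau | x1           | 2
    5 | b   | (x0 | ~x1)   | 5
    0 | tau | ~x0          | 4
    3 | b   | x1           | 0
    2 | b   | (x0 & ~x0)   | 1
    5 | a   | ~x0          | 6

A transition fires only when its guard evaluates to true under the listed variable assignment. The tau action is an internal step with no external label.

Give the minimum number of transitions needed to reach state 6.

Answer: UNREACHABLE

Trace:
Breadth-first toward 6:
  Layer 0: {0}
  Layer 1: {2}
6 never appears.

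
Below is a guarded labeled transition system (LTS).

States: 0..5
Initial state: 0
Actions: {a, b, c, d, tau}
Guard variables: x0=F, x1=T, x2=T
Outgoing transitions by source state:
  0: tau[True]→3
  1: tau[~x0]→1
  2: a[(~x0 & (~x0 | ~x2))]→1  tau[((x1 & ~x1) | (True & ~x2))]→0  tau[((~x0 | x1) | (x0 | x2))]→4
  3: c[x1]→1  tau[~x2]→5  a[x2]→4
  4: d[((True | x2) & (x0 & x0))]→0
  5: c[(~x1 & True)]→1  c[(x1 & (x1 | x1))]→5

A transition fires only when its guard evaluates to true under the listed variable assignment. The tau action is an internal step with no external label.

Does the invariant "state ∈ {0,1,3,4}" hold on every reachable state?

Answer: INVARIANT HOLDS

Analysis:
Allowed set {0,1,3,4}
R = {0,1,3,4}
  0: ok
  1: ok
  3: ok
  4: ok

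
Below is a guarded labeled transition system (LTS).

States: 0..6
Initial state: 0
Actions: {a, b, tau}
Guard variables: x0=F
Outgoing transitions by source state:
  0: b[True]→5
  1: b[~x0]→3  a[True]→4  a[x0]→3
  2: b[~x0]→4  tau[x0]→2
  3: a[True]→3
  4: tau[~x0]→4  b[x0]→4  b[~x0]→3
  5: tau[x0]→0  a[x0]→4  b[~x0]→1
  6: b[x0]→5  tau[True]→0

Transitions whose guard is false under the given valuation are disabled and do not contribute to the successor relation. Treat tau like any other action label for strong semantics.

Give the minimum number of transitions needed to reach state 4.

BFS to 4:
  Layer 0: {0}
  Layer 1: {5}
  Layer 2: {1}
  Layer 3: {3,4}
4 enters at depth 3; path b·b·a

Answer: 3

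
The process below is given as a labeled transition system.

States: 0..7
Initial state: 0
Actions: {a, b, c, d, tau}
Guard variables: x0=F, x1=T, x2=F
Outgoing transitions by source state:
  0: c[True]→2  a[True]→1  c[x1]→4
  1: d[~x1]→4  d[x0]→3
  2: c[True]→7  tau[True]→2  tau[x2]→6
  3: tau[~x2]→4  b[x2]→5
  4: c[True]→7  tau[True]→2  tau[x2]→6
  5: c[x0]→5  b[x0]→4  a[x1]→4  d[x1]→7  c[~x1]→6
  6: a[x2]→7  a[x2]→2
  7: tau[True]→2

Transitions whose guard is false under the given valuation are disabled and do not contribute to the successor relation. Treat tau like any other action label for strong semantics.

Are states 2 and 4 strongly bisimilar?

Compute ~ classes (split until stable):
  round 0: {{0,1,2,3,4,5,6,7}}
  round 1: {{0},{1,6},{2,4},{3,7},{5}}
stable after 2 split(s): 5 block(s)
[2]={2,4}  [4]={2,4}

Answer: BISIMILAR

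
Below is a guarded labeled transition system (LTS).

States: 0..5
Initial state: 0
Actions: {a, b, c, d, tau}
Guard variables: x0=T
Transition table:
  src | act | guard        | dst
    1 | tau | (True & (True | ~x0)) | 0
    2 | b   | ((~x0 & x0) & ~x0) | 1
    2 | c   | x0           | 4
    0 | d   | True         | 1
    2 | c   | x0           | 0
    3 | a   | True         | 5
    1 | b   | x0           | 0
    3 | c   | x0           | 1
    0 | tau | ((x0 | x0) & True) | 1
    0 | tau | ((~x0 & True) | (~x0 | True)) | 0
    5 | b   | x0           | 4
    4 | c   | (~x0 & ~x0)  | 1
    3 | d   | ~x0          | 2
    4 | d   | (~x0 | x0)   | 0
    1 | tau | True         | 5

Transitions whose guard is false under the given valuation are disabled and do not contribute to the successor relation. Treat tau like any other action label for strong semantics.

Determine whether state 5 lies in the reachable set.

Guard filter leaves 12 enabled edge(s).
depth 0: {0}
depth 1: {1}  cumulative {0,1}
depth 2: {5}  cumulative {0,1,5}
depth 3: {4}  cumulative {0,1,4,5}
Reach set: {0,1,4,5}
witness 5: d·tau

Answer: REACHABLE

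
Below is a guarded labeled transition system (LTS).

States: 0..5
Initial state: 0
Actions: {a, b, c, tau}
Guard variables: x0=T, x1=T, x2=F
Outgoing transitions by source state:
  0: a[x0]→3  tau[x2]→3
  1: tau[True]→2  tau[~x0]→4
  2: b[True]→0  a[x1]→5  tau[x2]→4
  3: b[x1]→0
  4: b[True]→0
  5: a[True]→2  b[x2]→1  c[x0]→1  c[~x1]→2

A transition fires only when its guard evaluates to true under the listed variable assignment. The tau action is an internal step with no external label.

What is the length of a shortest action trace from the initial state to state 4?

Answer: UNREACHABLE

Working:
BFS to 4:
  depth 0: {0}
  depth 1: {3}
4 never appears.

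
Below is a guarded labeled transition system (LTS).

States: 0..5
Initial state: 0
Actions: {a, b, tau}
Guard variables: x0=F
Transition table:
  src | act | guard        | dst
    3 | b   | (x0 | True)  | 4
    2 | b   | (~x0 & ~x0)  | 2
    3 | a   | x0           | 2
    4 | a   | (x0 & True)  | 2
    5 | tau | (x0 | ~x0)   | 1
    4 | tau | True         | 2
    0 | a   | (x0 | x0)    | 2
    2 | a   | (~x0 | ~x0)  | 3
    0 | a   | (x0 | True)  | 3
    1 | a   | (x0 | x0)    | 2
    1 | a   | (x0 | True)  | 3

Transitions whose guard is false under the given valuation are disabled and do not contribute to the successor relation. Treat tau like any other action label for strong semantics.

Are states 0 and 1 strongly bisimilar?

Answer: BISIMILAR

Trace:
Bisimulation quotient by refinement:
  P[0] = {{0,1,2,3,4,5}}
  P[1] = {{0,1},{2},{3},{4,5}}
  P[2] = {{0,1},{2},{3},{4},{5}}
5 equivalence class(es) (converged in 3)
class of 0: {0,1}; class of 1: {0,1}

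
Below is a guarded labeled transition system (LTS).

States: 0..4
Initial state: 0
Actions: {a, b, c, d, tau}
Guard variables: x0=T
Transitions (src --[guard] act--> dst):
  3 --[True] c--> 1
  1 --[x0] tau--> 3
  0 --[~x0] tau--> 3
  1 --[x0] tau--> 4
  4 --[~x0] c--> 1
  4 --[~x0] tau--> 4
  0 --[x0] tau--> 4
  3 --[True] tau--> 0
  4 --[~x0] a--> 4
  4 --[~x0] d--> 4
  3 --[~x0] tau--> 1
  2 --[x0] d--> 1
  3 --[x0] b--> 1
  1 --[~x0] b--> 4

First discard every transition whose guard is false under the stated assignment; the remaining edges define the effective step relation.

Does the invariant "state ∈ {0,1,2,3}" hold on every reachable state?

Safe = {0,1,2,3}
Reach set: {0,4}
  0: ok
  4: outside
witness against invariant: tau → 4

Answer: INVARIANT VIOLATED at state 4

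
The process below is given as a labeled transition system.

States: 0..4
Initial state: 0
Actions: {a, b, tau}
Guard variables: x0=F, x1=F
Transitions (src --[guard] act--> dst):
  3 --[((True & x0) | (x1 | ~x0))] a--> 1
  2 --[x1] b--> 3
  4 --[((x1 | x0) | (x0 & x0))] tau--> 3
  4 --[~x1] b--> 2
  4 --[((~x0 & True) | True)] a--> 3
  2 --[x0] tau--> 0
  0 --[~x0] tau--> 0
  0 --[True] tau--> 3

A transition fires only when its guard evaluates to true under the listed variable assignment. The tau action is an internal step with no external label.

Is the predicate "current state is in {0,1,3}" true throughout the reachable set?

Safe = {0,1,3}
R = {0,1,3}
  0: safe
  1: safe
  3: safe

Answer: INVARIANT HOLDS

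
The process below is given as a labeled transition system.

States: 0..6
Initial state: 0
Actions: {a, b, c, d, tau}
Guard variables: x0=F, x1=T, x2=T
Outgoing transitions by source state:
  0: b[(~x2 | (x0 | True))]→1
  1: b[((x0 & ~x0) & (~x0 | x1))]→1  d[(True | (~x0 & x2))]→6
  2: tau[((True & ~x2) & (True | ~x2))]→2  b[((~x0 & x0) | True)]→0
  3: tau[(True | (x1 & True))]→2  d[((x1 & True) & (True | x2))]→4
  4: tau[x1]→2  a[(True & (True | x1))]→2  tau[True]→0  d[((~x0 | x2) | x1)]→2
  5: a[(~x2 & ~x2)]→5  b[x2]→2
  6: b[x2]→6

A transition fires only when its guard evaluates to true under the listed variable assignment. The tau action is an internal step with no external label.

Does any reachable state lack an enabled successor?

Reachable = {0,1,6}
  0: b→1  [deg 1]
  1: d→6  [deg 1]
  6: b→6  [deg 1]

Answer: DEADLOCK-FREE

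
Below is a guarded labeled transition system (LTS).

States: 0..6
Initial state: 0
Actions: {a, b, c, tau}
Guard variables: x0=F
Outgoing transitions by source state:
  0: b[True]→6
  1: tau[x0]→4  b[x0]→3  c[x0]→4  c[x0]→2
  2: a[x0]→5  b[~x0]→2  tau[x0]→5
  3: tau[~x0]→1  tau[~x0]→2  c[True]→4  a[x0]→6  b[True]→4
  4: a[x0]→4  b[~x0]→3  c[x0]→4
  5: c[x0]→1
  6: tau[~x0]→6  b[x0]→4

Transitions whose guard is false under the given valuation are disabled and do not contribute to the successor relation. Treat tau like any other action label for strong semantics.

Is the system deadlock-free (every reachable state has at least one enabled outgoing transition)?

Answer: DEADLOCK-FREE

Analysis:
Reach set: {0,6}
  0: b→6  [1 out]
  6: tau→6  [1 out]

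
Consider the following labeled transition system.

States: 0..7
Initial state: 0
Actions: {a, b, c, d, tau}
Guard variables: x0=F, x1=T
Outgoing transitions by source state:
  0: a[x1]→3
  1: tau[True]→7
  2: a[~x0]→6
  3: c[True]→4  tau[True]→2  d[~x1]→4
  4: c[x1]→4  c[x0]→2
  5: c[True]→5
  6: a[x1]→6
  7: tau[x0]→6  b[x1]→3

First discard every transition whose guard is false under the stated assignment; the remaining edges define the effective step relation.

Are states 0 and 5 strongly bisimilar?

Answer: NOT BISIMILAR

Trace:
Compute ~ classes (split until stable):
  π0 = {{0,1,2,3,4,5,6,7}}
  π1 = {{0,2,6},{1},{3},{4,5},{7}}
  π2 = {{0},{1},{2,6},{3},{4,5},{7}}
Fixed point at round 3; 6 class(es).
0∈{0}, 5∈{4,5}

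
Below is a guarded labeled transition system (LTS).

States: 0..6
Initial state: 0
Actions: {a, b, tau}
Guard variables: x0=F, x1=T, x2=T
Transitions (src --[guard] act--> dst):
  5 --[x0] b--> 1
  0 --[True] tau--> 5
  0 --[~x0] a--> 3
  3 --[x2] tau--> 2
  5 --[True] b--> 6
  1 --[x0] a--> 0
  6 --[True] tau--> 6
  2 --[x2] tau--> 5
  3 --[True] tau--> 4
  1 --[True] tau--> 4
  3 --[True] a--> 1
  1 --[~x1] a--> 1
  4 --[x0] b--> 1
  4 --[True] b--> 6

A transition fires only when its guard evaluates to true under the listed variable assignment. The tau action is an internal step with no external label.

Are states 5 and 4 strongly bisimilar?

Refine partition for ~:
  P[0] = {{0,1,2,3,4,5,6}}
  P[1] = {{0,3},{1,2,6},{4,5}}
  P[2] = {{0},{1,2},{3},{4,5},{6}}
stable after 3 split(s): 5 block(s)
[5]={4,5}  [4]={4,5}

Answer: BISIMILAR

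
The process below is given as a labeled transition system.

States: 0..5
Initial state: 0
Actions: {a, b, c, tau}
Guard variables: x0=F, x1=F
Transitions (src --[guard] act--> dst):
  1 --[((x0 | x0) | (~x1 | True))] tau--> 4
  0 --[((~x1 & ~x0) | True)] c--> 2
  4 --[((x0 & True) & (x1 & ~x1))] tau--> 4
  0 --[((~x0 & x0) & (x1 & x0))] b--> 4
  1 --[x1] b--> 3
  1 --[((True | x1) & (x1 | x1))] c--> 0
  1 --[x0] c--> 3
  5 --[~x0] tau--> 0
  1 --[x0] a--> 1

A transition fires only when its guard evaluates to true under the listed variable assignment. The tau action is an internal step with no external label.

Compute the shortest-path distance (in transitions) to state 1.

BFS to 1:
  L0 = {0}
  L1 = {2}
1 never appears.

Answer: UNREACHABLE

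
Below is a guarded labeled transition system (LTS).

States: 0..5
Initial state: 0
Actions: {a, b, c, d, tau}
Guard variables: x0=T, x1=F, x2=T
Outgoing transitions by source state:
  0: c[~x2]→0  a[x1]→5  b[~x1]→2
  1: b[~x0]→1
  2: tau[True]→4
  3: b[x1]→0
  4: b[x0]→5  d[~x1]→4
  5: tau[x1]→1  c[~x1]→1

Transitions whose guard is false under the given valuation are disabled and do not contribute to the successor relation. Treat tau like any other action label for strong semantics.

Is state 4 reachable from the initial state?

Guard filter leaves 5 enabled edge(s).
Layer 0: {0}
Layer 1: {2}  total {0,2}
Layer 2: {4}  total {0,2,4}
Layer 3: {5}  total {0,2,4,5}
Layer 4: {1}  total {0,1,2,4,5}
Reachable = {0,1,2,4,5}
witness 4: b·tau

Answer: REACHABLE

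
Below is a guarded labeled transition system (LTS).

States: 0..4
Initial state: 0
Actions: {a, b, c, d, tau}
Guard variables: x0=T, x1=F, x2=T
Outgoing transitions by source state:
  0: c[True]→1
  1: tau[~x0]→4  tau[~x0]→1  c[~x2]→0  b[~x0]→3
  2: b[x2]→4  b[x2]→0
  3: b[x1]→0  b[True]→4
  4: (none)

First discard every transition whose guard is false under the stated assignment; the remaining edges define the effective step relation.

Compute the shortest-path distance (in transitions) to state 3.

Layered search for 3:
  depth 0: {0}
  depth 1: {1}
3 never appears.

Answer: UNREACHABLE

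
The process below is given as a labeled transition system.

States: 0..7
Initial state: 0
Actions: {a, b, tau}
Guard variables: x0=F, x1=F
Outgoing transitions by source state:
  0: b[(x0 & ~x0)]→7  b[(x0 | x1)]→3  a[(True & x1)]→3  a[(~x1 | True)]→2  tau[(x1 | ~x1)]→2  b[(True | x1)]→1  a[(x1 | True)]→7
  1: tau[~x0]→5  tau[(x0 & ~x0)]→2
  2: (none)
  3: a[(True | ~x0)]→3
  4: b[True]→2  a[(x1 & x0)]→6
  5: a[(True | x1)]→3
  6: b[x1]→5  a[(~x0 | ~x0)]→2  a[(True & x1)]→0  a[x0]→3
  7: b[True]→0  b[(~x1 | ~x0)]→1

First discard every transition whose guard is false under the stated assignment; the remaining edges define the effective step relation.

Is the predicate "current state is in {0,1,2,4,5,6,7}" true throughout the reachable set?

Inv-set: {0,1,2,4,5,6,7}
R = {0,1,2,3,5,7}
  0: safe
  1: safe
  2: safe
  3: outside
  5: safe
  7: safe
reach 3 via b·tau·a — violates

Answer: INVARIANT VIOLATED at state 3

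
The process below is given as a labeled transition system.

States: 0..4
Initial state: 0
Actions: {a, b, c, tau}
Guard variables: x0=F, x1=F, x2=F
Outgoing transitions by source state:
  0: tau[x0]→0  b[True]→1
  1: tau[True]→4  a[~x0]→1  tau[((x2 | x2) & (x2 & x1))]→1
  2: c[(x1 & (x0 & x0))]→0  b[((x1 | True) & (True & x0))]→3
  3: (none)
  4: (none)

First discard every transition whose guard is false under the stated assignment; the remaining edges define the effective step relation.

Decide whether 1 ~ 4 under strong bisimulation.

Bisimulation quotient by refinement:
  P[0] = {{0,1,2,3,4}}
  P[1] = {{0},{1},{2,3,4}}
Fixed point at round 2; 3 class(es).
[1]={1}  [4]={2,3,4}

Answer: NOT BISIMILAR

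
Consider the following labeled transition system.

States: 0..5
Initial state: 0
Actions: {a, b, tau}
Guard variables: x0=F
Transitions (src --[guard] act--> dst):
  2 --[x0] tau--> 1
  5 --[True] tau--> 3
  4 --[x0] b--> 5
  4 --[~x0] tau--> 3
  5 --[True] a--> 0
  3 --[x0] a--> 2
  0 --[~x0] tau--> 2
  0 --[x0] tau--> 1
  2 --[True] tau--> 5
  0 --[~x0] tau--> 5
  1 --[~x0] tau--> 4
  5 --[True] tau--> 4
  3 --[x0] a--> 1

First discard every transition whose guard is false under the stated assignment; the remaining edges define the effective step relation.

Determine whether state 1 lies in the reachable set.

Answer: UNREACHABLE

Working:
After dropping false guards: 8 live edges.
L0 = {0}
L1 = {2,5}  now seen {0,2,5}
L2 = {3,4}  now seen {0,2,3,4,5}
R = {0,2,3,4,5}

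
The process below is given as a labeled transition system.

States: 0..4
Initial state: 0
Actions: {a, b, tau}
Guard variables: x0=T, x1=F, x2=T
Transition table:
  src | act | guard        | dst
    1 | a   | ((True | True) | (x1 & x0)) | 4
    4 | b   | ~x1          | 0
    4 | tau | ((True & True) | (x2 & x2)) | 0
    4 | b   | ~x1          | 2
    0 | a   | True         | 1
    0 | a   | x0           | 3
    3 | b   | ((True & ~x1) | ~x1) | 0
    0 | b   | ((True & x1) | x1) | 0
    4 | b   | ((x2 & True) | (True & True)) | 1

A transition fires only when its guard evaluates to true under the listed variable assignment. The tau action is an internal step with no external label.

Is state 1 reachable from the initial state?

Guard filter leaves 8 enabled edge(s).
depth 0: {0}
depth 1: {1,3}  total {0,1,3}
depth 2: {4}  total {0,1,3,4}
depth 3: {2}  total {0,1,2,3,4}
R = {0,1,2,3,4}
trace reaching 1: a

Answer: REACHABLE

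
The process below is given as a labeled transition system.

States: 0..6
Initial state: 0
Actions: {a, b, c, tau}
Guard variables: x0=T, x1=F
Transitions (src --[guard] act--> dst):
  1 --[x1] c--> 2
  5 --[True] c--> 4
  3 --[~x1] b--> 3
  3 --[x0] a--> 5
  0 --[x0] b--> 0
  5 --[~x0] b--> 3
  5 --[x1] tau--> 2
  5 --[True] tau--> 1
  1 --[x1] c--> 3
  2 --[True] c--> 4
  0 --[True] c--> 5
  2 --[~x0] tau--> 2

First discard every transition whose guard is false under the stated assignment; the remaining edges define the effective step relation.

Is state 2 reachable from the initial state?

7 transition(s) survive guard evaluation.
Layer 0: {0}
Layer 1: {5}  cumulative {0,5}
Layer 2: {1,4}  cumulative {0,1,4,5}
Reach set: {0,1,4,5}

Answer: UNREACHABLE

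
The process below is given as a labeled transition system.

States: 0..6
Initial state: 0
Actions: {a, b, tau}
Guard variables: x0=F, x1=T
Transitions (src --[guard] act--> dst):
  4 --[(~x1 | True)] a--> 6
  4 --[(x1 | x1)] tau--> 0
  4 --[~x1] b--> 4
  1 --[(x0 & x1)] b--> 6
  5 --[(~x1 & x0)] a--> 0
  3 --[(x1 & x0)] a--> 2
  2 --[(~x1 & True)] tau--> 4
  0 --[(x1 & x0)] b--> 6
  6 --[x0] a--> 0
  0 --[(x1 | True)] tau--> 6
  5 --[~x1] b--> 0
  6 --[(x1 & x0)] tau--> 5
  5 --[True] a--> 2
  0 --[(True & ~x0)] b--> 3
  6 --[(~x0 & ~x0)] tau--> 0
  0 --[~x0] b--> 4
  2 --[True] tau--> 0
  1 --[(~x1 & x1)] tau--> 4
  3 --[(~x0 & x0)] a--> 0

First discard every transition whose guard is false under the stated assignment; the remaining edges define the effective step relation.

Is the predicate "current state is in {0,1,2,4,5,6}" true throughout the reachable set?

Allowed set {0,1,2,4,5,6}
R = {0,3,4,6}
  0: ✓
  3: outside
  4: ✓
  6: ✓
counterexample path to 3: b

Answer: INVARIANT VIOLATED at state 3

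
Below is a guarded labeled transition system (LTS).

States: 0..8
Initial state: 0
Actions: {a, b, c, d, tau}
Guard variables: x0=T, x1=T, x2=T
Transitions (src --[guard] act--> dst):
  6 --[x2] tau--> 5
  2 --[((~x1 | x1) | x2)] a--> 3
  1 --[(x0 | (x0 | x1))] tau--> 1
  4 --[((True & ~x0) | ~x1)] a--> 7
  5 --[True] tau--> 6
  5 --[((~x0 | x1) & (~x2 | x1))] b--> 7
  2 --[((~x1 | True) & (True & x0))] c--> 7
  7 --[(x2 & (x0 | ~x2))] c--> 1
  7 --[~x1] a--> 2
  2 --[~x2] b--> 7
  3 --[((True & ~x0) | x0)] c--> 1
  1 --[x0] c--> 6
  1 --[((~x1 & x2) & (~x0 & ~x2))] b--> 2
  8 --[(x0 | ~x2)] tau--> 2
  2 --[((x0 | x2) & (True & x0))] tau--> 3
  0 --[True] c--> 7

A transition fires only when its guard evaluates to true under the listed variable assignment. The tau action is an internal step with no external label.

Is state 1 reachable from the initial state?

Answer: REACHABLE

Trace:
Guard filter leaves 12 enabled edge(s).
L0 = {0}
L1 = {7}  cumulative {0,7}
L2 = {1}  cumulative {0,1,7}
L3 = {6}  cumulative {0,1,6,7}
L4 = {5}  cumulative {0,1,5,6,7}
R = {0,1,5,6,7}
trace reaching 1: c·c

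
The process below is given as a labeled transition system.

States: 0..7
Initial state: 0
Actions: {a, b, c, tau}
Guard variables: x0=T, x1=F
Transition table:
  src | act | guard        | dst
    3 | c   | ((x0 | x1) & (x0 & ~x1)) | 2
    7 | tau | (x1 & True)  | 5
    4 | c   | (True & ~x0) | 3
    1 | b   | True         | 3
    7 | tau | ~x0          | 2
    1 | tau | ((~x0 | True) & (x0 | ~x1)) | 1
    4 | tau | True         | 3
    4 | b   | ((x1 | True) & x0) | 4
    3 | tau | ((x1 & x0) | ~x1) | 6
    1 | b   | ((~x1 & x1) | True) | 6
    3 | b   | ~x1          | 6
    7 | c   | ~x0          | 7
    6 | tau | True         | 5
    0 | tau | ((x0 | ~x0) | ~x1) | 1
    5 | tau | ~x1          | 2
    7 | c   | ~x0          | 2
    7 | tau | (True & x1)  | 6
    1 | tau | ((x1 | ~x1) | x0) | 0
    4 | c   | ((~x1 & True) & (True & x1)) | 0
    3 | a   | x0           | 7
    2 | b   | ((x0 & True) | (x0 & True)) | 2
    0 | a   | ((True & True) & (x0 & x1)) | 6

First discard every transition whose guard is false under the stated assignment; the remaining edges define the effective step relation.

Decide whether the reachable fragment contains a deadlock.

R = {0,1,2,3,5,6,7}
  0: tau→1  [deg 1]
  1: b→3  b→6  tau→0  tau→1  [deg 4]
  2: b→2  [deg 1]
  3: a→7  b→6  c→2  tau→6  [deg 4]
  5: tau→2  [deg 1]
  6: tau→5  [deg 1]
  7: ∅  [STUCK]
witness 7: tau·b·a

Answer: DEADLOCK at state 7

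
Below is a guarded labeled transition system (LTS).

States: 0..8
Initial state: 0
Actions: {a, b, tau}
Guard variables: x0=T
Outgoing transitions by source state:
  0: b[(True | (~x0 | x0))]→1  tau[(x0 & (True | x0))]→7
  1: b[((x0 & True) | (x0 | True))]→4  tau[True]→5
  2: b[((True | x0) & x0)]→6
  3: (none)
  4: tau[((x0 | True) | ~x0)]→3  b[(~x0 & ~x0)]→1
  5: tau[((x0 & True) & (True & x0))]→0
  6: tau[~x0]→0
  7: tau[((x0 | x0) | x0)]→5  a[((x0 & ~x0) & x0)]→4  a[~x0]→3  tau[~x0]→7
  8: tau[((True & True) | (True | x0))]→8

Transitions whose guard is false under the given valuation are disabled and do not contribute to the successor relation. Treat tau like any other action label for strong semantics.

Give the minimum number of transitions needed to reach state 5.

Layered search for 5:
  Layer 0: {0}
  Layer 1: {1,7}
  Layer 2: {4,5}
depth(5)=2, e.g. b·tau

Answer: 2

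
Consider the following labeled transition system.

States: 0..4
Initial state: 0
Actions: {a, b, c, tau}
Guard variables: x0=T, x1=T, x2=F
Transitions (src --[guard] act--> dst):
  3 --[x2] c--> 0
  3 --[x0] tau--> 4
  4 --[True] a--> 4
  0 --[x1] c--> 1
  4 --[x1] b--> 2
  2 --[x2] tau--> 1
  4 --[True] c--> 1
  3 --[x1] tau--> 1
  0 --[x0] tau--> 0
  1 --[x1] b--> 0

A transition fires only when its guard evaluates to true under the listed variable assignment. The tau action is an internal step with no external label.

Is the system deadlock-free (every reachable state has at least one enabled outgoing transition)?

R = {0,1}
  0: c→1  tau→0  [2 exit(s)]
  1: b→0  [1 exit(s)]

Answer: DEADLOCK-FREE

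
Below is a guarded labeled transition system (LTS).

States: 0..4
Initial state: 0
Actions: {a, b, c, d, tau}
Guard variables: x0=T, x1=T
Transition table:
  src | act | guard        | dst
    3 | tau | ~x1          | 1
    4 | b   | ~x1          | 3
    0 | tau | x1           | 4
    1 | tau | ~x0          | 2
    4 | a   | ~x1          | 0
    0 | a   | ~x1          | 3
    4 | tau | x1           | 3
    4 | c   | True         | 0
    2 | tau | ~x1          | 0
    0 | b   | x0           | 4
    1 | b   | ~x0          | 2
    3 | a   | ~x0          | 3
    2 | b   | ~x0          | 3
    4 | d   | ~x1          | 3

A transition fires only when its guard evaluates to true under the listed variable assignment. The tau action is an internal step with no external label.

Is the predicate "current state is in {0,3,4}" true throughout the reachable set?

Safe = {0,3,4}
Reachable = {0,3,4}
  0: ✓
  3: ✓
  4: ✓

Answer: INVARIANT HOLDS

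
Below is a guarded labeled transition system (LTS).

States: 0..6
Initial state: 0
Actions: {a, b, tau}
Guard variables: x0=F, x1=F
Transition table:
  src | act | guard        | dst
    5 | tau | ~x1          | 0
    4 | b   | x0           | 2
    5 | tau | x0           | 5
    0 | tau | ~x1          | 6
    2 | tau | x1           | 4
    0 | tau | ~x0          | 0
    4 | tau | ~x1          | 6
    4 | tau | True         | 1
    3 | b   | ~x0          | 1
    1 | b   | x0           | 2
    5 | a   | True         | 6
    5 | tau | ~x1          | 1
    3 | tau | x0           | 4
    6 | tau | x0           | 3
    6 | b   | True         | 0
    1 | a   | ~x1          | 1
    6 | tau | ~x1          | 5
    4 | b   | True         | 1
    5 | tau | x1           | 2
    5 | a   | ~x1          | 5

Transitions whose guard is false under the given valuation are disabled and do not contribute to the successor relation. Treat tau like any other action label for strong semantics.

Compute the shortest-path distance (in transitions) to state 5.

Breadth-first toward 5:
  Layer 0: {0}
  Layer 1: {6}
  Layer 2: {5}
5 enters at depth 2; path tau·tau

Answer: 2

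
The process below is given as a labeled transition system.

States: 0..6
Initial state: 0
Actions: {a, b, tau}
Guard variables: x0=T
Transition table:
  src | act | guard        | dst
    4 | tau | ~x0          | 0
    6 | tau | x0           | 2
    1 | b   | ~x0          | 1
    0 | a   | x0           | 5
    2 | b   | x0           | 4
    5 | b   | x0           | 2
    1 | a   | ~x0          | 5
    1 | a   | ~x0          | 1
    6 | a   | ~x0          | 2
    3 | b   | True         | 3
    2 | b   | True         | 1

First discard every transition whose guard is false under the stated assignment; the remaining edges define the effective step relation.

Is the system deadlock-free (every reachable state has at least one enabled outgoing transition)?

Answer: DEADLOCK at state 1

Working:
Reach set: {0,1,2,4,5}
  0: a→5  [1 out]
  1: ∅  [deadlock]
  2: b→1  b→4  [2 out]
  4: ∅  [deadlock]
  5: b→2  [1 out]
Path to 1: a·b·b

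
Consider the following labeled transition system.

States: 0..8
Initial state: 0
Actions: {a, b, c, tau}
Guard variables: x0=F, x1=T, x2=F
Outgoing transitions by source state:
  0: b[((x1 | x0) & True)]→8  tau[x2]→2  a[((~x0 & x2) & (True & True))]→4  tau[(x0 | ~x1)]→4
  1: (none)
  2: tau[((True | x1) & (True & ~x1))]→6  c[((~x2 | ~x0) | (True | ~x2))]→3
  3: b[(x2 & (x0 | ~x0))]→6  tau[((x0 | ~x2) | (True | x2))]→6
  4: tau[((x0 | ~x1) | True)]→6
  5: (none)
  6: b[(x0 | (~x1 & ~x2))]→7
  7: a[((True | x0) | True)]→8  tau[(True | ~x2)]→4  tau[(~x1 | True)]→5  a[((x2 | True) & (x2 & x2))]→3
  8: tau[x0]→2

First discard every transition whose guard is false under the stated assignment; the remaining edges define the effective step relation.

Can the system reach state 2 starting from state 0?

After dropping false guards: 7 live edges.
L0 = {0}
L1 = {8}  cumulative {0,8}
R = {0,8}

Answer: UNREACHABLE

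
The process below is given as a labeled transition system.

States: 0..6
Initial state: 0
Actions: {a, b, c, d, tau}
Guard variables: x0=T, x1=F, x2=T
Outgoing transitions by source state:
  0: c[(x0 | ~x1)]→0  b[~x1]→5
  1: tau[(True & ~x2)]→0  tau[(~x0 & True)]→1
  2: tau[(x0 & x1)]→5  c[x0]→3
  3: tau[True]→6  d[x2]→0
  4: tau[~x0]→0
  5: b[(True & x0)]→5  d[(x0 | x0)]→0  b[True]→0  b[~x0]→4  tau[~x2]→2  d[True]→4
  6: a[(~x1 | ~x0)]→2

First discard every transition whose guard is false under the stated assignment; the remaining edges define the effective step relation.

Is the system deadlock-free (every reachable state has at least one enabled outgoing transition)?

Reachable = {0,4,5}
  0: b→5  c→0  [2 out]
  4: ∅  [no exit]
  5: b→0  b→5  d→0  d→4  [4 out]
trace reaching 4: b·d

Answer: DEADLOCK at state 4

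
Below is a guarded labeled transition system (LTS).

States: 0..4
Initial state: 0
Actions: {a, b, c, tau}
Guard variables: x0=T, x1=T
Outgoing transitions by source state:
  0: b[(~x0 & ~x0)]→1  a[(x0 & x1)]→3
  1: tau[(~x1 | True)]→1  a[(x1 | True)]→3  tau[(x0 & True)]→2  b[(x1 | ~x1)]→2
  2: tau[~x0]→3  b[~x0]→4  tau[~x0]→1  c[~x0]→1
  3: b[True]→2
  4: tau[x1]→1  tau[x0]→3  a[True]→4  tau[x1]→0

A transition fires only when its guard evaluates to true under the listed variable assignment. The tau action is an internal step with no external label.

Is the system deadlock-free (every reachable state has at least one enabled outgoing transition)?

Answer: DEADLOCK at state 2

Working:
Reach set: {0,2,3}
  0: a→3  [1 exit(s)]
  2: ∅  [deadlock]
  3: b→2  [1 exit(s)]
witness 2: a·b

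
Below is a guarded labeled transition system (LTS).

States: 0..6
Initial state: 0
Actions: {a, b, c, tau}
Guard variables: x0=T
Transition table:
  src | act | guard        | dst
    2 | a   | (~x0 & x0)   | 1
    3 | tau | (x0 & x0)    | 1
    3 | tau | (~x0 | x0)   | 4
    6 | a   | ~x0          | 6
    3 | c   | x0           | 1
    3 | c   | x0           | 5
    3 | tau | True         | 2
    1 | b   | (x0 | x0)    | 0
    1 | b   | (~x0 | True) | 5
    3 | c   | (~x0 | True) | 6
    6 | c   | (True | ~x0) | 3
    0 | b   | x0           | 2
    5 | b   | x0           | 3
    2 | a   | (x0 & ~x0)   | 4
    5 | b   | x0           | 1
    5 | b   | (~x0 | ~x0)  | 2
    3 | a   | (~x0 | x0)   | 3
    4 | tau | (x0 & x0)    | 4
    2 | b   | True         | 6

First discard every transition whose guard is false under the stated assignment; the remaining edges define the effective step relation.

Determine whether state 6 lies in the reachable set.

Answer: REACHABLE

Analysis:
15 transition(s) survive guard evaluation.
Layer 0: {0}
Layer 1: {2}  now seen {0,2}
Layer 2: {6}  now seen {0,2,6}
Layer 3: {3}  now seen {0,2,3,6}
Layer 4: {1,4,5}  now seen {0,1,2,3,4,5,6}
Reachable = {0,1,2,3,4,5,6}
Path to 6: b·b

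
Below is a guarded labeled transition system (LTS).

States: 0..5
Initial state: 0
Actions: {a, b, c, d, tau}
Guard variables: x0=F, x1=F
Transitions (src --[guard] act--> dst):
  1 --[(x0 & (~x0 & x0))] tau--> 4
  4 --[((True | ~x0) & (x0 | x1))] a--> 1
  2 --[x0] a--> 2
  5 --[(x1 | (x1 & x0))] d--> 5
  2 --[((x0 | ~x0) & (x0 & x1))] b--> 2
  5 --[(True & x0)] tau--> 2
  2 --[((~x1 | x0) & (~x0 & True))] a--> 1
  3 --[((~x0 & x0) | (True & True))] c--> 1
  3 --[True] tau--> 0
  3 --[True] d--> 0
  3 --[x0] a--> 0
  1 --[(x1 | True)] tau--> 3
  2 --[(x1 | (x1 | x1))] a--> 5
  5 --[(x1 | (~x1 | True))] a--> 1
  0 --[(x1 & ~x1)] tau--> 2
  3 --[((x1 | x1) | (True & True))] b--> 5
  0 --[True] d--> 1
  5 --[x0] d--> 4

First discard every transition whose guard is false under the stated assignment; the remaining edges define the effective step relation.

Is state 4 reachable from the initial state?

Answer: UNREACHABLE

Analysis:
Guard filter leaves 8 enabled edge(s).
L0 = {0}
L1 = {1}  cumulative {0,1}
L2 = {3}  cumulative {0,1,3}
L3 = {5}  cumulative {0,1,3,5}
Reachable = {0,1,3,5}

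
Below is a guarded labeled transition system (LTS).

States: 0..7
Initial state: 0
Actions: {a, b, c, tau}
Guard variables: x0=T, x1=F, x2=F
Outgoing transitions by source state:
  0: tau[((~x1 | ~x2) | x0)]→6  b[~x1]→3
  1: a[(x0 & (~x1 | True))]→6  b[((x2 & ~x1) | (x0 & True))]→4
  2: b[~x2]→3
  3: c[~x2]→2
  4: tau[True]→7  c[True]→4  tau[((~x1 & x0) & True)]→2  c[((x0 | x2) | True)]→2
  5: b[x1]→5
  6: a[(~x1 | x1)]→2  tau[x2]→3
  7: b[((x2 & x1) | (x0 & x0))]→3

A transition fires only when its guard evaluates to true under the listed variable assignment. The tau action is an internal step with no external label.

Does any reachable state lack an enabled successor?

R = {0,2,3,6}
  0: b→3  tau→6  [2 exit(s)]
  2: b→3  [1 exit(s)]
  3: c→2  [1 exit(s)]
  6: a→2  [1 exit(s)]

Answer: DEADLOCK-FREE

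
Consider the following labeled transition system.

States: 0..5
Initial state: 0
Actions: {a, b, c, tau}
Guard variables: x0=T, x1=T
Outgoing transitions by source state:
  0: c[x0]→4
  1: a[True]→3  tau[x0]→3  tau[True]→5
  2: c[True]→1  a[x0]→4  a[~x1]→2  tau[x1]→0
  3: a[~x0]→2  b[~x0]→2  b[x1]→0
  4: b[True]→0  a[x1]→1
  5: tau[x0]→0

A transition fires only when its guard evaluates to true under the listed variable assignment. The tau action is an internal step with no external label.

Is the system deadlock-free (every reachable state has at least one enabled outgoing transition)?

Answer: DEADLOCK-FREE

Trace:
R = {0,1,3,4,5}
  0: c→4  [1 exit(s)]
  1: a→3  tau→3  tau→5  [3 exit(s)]
  3: b→0  [1 exit(s)]
  4: a→1  b→0  [2 exit(s)]
  5: tau→0  [1 exit(s)]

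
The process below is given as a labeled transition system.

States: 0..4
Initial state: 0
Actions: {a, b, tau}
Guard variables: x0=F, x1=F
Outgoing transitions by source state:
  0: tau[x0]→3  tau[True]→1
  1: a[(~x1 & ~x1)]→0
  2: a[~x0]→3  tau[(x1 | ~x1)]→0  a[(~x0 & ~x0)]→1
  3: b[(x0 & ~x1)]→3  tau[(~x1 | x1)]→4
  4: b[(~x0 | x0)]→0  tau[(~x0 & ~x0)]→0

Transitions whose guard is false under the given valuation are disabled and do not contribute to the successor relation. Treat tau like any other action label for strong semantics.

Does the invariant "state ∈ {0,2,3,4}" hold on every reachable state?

Answer: INVARIANT VIOLATED at state 1

Working:
Allowed set {0,2,3,4}
Reach set: {0,1}
  0: ok
  1: outside
witness against invariant: tau → 1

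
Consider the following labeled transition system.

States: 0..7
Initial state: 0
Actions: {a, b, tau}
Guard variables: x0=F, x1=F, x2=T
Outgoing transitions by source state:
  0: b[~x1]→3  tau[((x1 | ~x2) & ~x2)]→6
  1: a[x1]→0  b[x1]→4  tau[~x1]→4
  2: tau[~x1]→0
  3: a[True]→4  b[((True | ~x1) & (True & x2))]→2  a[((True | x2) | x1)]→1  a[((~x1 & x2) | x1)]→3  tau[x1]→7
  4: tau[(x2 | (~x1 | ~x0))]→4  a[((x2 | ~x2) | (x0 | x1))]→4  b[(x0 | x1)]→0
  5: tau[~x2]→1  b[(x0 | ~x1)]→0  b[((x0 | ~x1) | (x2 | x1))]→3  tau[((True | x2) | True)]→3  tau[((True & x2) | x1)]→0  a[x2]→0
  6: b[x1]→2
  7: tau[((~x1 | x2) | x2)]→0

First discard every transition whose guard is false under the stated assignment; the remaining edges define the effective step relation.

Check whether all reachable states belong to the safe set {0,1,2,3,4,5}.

Answer: INVARIANT HOLDS

Analysis:
Safe = {0,1,2,3,4,5}
R = {0,1,2,3,4}
  0: ✓
  1: ✓
  2: ✓
  3: ✓
  4: ✓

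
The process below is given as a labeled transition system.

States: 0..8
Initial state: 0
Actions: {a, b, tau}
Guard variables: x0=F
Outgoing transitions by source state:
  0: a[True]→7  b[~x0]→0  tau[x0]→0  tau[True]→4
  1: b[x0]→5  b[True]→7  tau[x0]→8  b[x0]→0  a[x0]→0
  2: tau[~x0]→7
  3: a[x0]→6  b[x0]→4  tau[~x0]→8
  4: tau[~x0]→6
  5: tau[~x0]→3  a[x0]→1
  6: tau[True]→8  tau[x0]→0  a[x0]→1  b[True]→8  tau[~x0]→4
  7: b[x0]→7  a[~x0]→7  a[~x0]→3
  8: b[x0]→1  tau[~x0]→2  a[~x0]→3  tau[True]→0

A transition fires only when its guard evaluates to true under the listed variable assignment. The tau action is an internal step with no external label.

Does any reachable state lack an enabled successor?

Answer: DEADLOCK-FREE

Working:
Reachable = {0,2,3,4,6,7,8}
  0: a→7  b→0  tau→4  [3 out]
  2: tau→7  [1 out]
  3: tau→8  [1 out]
  4: tau→6  [1 out]
  6: b→8  tau→4  tau→8  [3 out]
  7: a→3  a→7  [2 out]
  8: a→3  tau→0  tau→2  [3 out]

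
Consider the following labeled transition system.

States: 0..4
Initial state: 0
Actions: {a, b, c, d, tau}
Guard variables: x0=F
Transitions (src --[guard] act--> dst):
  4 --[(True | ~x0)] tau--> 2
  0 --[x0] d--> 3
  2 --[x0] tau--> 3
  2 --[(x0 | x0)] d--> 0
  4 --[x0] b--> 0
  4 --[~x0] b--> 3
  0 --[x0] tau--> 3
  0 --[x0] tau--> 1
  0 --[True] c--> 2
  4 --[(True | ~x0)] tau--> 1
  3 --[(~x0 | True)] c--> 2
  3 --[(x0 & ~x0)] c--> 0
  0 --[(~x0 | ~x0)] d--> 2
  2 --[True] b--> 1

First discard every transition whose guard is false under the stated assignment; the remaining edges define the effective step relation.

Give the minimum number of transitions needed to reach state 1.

Layered search for 1:
  depth 0: {0}
  depth 1: {2}
  depth 2: {1}
1 enters at depth 2; path c·b

Answer: 2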